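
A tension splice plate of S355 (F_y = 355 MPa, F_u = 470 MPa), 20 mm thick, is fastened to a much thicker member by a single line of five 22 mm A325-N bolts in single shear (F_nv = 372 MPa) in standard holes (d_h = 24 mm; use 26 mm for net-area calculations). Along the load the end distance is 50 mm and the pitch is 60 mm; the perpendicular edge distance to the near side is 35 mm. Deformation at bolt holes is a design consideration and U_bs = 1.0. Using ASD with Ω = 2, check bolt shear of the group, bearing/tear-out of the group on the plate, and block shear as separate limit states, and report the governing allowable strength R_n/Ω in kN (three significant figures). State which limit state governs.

354 kN (bolt shear governs)

Bolt shear: A_b = π·22²/4 = 380.1 mm²; R_n = 372 × 380.1 × 5 × 1 / 1000 = 707 kN → 707 / 2 = 354 kN.
Bearing: edge l_c = 38, r_n = 428.6 kN; interior l_c = 36, r_n = 406.1 kN; R_n = 428.6 + 4·406.1 = 2053 kN → 1030 kN.
Block shear: A_gv = 5800, A_nv = 3460, A_nt = 440 mm²; R_n = min(0.6F_uA_nv, 0.6F_yA_gv) + U_bs·F_u·A_nt = 1183 kN → 591 kN.
Bolt shear governs: 354 kN.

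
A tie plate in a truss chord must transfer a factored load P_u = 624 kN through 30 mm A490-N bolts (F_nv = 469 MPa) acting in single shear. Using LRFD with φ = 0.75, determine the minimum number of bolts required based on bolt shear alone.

3 bolts

A_b = π·30²/4 = 706.9 mm².
Per-bolt design strength φR_n = 0.75 × 469 × 706.9 × 1 / 1000 = 248.6 kN.
n ≥ 624 / 248.6 = 2.51 → use 3 bolts.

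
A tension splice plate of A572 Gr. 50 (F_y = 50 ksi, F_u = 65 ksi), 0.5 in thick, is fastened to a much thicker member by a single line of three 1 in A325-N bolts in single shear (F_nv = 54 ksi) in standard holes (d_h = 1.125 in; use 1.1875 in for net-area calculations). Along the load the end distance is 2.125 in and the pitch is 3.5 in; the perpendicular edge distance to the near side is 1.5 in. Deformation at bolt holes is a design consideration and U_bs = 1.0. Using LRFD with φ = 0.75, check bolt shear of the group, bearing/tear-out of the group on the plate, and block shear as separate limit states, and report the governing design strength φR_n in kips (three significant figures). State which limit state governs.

95.4 kips (bolt shear governs)

Bolt shear: A_b = π·1²/4 = 0.7854 in²; R_n = 54 × 0.7854 × 3 × 1 = 127.2 kips → 0.75 × 127.2 = 95.4 kips.
Bearing: edge l_c = 1.562, r_n = 60.94 kips; interior l_c = 2.375, r_n = 78 kips; R_n = 60.94 + 2·78 = 216.9 kips → 163 kips.
Block shear: A_gv = 4.562, A_nv = 3.078, A_nt = 0.4531 in²; R_n = min(0.6F_uA_nv, 0.6F_yA_gv) + U_bs·F_u·A_nt = 149.5 kips → 112 kips.
Bolt shear governs: 95.4 kips.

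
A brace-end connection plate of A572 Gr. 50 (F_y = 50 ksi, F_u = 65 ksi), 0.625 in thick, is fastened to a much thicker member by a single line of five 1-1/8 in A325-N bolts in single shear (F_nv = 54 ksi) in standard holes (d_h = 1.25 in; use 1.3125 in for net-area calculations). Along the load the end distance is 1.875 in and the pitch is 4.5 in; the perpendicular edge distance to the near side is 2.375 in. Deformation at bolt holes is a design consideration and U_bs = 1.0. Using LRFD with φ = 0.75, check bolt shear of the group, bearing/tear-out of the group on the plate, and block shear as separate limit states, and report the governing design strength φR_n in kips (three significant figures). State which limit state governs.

201 kips (bolt shear governs)

Bolt shear: A_b = π·1.125²/4 = 0.994 in²; R_n = 54 × 0.994 × 5 × 1 = 268.4 kips → 0.75 × 268.4 = 201 kips.
Bearing: edge l_c = 1.25, r_n = 60.94 kips; interior l_c = 3.25, r_n = 109.7 kips; R_n = 60.94 + 4·109.7 = 499.7 kips → 375 kips.
Block shear: A_gv = 12.42, A_nv = 8.73, A_nt = 1.074 in²; R_n = min(0.6F_uA_nv, 0.6F_yA_gv) + U_bs·F_u·A_nt = 410.3 kips → 308 kips.
Bolt shear governs: 201 kips.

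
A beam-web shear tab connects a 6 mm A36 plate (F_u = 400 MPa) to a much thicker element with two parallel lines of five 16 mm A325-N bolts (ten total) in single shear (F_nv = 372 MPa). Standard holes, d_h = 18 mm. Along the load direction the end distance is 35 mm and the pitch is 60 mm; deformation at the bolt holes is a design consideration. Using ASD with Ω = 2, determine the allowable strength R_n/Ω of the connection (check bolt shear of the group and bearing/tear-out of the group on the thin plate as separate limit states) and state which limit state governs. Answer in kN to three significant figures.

374 kN (bolt shear governs)

Bolt shear: A_b = π·16²/4 = 201.1 mm²; R_n = 372 × 201.1 × 10 × 1 / 1000 = 748 kN → 748 / 2 = 374 kN.
Bearing (1.2 l_c t F_u ≤ 2.4 d t F_u): upper limit = 2.4·16·6·400 / 1000 = 92.16 kN.
  Edge l_c = 35 − 18/2 = 26 → r_n = 74.88 kN; interior l_c = 60 − 18 = 42 → r_n = 92.16 kN.
  R_n,bearing = 2·74.88 + 8·92.16 = 887 kN → 887 / 2 = 444 kN.
Bolt shear governs: 374 kN.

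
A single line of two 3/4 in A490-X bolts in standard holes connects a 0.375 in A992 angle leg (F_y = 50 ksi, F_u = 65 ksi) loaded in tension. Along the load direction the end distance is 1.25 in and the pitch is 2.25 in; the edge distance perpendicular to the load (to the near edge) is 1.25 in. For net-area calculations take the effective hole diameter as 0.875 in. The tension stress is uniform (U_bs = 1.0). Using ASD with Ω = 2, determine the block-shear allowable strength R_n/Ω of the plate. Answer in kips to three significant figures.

25.9 kips

Shear plane L_v = 1.25 + 1·2.25 = 3.5 in; A_gv = 3.5 × 0.375 = 1.312 in².
A_nv = (3.5 − 1.5·0.875) × 0.375 = 0.8203 in².
A_nt = (1.25 − 0.5·0.875) × 0.375 = 0.3047 in².
0.6 F_u A_nv = 31.99 kips; 0.6 F_y A_gv = 39.38 kips → shear rupture governs the shear term.
R_n = 31.99 + 1.0 × 65 × 0.3047 = 51.8 kips.
Allowable strength R_n/Ω = 51.8 / 2 = 25.9 kips.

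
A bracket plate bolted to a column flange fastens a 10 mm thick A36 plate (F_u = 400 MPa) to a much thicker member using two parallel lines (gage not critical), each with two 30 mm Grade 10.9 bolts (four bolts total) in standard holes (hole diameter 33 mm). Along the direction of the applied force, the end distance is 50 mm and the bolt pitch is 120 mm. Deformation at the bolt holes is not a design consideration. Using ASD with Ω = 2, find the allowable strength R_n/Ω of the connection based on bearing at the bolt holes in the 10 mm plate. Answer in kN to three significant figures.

561 kN

Per bolt r_n = 1.5 l_c t F_u ≤ 3.0 d t F_u; upper limit = 3.0 × 30 × 10 × 400 / 1000 = 360 kN.
Edge bolt: l_c = 50 − 33/2 = 33.5 mm → 1.5 × 33.5 × 10 × 400 / 1000 = 201 → r_n = 201 kN.
Interior bolts: l_c = 120 − 33 = 87 mm → 1.5 × 87 × 10 × 400 / 1000 = 522 → r_n = 360 kN.
R_n = 2 × 201 + 2 × 360 = 1122 kN.
Allowable strength R_n/Ω = 1122 / 2 = 561 kN.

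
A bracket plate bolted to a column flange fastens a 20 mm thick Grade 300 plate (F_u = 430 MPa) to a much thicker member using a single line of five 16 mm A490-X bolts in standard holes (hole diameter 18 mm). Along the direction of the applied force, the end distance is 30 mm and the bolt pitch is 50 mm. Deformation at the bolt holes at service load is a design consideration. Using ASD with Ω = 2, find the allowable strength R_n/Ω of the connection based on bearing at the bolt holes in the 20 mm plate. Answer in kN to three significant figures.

769 kN

Per bolt r_n = 1.2 l_c t F_u ≤ 2.4 d t F_u; upper limit = 2.4 × 16 × 20 × 430 / 1000 = 330.2 kN.
Edge bolt: l_c = 30 − 18/2 = 21 mm → 1.2 × 21 × 20 × 430 / 1000 = 216.7 → r_n = 216.7 kN.
Interior bolts: l_c = 50 − 18 = 32 mm → 1.2 × 32 × 20 × 430 / 1000 = 330.2 → r_n = 330.2 kN.
R_n = 1 × 216.7 + 4 × 330.2 = 1538 kN.
Allowable strength R_n/Ω = 1538 / 2 = 769 kN.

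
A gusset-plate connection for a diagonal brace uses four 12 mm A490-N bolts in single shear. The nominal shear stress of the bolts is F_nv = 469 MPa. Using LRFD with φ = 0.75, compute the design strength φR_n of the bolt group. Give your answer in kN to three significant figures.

159 kN

A_b = π × 12² / 4 = 113.1 mm².
R_n = F_nv · A_b · n · n_s = 469 × 113.1 × 4 × 1 / 1000 = 212.2 kN.
Design strength φR_n = 0.75 × 212.2 = 159 kN.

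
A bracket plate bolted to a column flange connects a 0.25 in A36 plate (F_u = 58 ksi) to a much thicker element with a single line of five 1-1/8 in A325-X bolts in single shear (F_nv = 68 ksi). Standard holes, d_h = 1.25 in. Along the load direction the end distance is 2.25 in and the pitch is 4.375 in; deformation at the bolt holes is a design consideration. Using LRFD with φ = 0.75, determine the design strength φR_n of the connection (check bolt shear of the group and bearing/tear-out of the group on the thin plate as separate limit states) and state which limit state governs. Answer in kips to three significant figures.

Bolt shear: A_b = π·1.125²/4 = 0.994 in²; R_n = 68 × 0.994 × 5 × 1 = 338 kips → 0.75 × 338 = 253 kips.
Bearing (1.2 l_c t F_u ≤ 2.4 d t F_u): upper limit = 2.4·1.125·0.25·58 = 39.15 kips.
  Edge l_c = 2.25 − 1.25/2 = 1.625 → r_n = 28.27 kips; interior l_c = 4.375 − 1.25 = 3.125 → r_n = 39.15 kips.
  R_n,bearing = 1·28.27 + 4·39.15 = 184.9 kips → 0.75 × 184.9 = 139 kips.
Bearing governs: 139 kips.

139 kips (bearing governs)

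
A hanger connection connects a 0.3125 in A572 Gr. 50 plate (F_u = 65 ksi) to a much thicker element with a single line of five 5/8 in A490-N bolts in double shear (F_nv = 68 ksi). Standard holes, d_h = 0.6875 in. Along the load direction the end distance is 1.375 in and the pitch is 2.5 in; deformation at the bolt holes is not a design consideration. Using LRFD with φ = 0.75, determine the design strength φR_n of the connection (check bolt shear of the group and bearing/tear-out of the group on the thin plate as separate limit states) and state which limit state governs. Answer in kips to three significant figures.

138 kips (bearing governs)

Bolt shear: A_b = π·0.625²/4 = 0.3068 in²; R_n = 68 × 0.3068 × 5 × 2 = 208.6 kips → 0.75 × 208.6 = 156 kips.
Bearing (1.5 l_c t F_u ≤ 3.0 d t F_u): upper limit = 3.0·0.625·0.3125·65 = 38.09 kips.
  Edge l_c = 1.375 − 0.6875/2 = 1.031 → r_n = 31.42 kips; interior l_c = 2.5 − 0.6875 = 1.812 → r_n = 38.09 kips.
  R_n,bearing = 1·31.42 + 4·38.09 = 183.8 kips → 0.75 × 183.8 = 138 kips.
Bearing governs: 138 kips.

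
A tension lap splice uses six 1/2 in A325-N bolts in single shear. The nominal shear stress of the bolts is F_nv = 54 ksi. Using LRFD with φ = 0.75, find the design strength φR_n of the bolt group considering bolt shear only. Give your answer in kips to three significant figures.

A_b = π × 0.5² / 4 = 0.1963 in².
R_n = F_nv · A_b · n · n_s = 54 × 0.1963 × 6 × 1 = 63.62 kips.
Design strength φR_n = 0.75 × 63.62 = 47.7 kips.

47.7 kips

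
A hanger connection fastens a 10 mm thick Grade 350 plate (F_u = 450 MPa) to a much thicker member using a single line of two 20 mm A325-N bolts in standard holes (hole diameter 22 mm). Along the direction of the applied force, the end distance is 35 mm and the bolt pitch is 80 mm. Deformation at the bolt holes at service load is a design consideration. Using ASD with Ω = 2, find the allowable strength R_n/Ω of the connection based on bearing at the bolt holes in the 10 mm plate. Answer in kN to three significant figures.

Per bolt r_n = 1.2 l_c t F_u ≤ 2.4 d t F_u; upper limit = 2.4 × 20 × 10 × 450 / 1000 = 216 kN.
Edge bolt: l_c = 35 − 22/2 = 24 mm → 1.2 × 24 × 10 × 450 / 1000 = 129.6 → r_n = 129.6 kN.
Interior bolts: l_c = 80 − 22 = 58 mm → 1.2 × 58 × 10 × 450 / 1000 = 313.2 → r_n = 216 kN.
R_n = 1 × 129.6 + 1 × 216 = 345.6 kN.
Allowable strength R_n/Ω = 345.6 / 2 = 173 kN.

173 kN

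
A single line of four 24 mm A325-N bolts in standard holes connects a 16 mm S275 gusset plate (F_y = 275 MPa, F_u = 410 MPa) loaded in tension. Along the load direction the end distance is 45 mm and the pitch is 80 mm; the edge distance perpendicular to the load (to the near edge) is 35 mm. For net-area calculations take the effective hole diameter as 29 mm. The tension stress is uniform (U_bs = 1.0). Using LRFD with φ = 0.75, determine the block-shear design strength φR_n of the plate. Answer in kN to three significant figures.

643 kN

Shear plane L_v = 45 + 3·80 = 285 mm; A_gv = 285 × 16 = 4560 mm².
A_nv = (285 − 3.5·29) × 16 = 2936 mm².
A_nt = (35 − 0.5·29) × 16 = 328 mm².
0.6 F_u A_nv = 722.3 kN; 0.6 F_y A_gv = 752.4 kN → shear rupture governs the shear term.
R_n = 722.3 + 1.0 × 410 × 328 / 1000 = 856.7 kN.
Design strength φR_n = 0.75 × 856.7 = 643 kN.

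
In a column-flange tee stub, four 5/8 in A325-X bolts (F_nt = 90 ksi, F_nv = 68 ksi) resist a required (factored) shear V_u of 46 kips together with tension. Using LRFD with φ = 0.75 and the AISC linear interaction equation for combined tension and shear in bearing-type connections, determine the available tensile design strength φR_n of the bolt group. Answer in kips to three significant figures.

A_b = π·0.625²/4 = 0.3068 in²; f_rv = 46 / (4 × 0.3068) = 37.48 ksi.
F'_nt = 1.3 F_nt − (F_nt / φF_nv) f_rv = 1.3·90 − (90/(0.75·68))·37.48 = 50.85 ksi, capped at F_nt → F'_nt = 50.85 ksi.
R_n = F'_nt · A_b · n = 50.85 × 0.3068 × 4 = 62.4 kips.
Design strength φR_n = 0.75 × 62.4 = 46.8 kips.

46.8 kips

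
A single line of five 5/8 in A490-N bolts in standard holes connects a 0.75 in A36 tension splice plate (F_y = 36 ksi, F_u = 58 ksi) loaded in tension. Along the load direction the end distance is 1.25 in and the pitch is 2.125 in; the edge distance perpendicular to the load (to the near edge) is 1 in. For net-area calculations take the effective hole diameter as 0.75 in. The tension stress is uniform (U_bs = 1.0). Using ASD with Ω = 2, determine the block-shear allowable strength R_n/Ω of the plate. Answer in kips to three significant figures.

92.6 kips

Shear plane L_v = 1.25 + 4·2.125 = 9.75 in; A_gv = 9.75 × 0.75 = 7.312 in².
A_nv = (9.75 − 4.5·0.75) × 0.75 = 4.781 in².
A_nt = (1 − 0.5·0.75) × 0.75 = 0.4688 in².
0.6 F_u A_nv = 166.4 kips; 0.6 F_y A_gv = 157.9 kips → shear yielding governs the shear term.
R_n = 157.9 + 1.0 × 58 × 0.4688 = 185.1 kips.
Allowable strength R_n/Ω = 185.1 / 2 = 92.6 kips.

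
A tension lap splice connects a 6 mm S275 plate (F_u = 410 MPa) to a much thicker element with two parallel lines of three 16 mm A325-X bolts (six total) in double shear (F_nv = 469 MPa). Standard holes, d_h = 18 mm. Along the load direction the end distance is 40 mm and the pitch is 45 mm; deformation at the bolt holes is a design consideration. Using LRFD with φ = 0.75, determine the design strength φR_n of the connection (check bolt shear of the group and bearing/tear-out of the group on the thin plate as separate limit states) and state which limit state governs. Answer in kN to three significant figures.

376 kN (bearing governs)

Bolt shear: A_b = π·16²/4 = 201.1 mm²; R_n = 469 × 201.1 × 6 × 2 / 1000 = 1132 kN → 0.75 × 1132 = 849 kN.
Bearing (1.2 l_c t F_u ≤ 2.4 d t F_u): upper limit = 2.4·16·6·410 / 1000 = 94.46 kN.
  Edge l_c = 40 − 18/2 = 31 → r_n = 91.51 kN; interior l_c = 45 − 18 = 27 → r_n = 79.7 kN.
  R_n,bearing = 2·91.51 + 4·79.7 = 501.8 kN → 0.75 × 501.8 = 376 kN.
Bearing governs: 376 kN.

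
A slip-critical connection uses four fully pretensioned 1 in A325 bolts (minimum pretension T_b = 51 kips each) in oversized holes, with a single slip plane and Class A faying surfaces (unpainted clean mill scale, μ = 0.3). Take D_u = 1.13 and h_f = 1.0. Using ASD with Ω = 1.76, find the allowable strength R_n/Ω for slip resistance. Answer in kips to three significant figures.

39.3 kips

R_n = μ · D_u · h_f · T_b · n_s · n_b = 0.3 × 1.13 × 1.0 × 51 × 1 × 4 = 69.16 kips.
Allowable strength R_n/Ω = 69.16 / 1.76 = 39.3 kips.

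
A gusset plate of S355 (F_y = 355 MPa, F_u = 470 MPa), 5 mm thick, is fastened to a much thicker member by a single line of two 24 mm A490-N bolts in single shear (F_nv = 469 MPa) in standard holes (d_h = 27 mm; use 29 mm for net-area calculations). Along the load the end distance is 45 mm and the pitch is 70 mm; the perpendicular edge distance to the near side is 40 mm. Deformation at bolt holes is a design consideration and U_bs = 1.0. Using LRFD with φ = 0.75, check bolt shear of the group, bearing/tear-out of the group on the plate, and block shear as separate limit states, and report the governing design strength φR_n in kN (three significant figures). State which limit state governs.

Bolt shear: A_b = π·24²/4 = 452.4 mm²; R_n = 469 × 452.4 × 2 × 1 / 1000 = 424.3 kN → 0.75 × 424.3 = 318 kN.
Bearing: edge l_c = 31.5, r_n = 88.83 kN; interior l_c = 43, r_n = 121.3 kN; R_n = 88.83 + 1·121.3 = 210.1 kN → 158 kN.
Block shear: A_gv = 575, A_nv = 357.5, A_nt = 127.5 mm²; R_n = min(0.6F_uA_nv, 0.6F_yA_gv) + U_bs·F_u·A_nt = 160.7 kN → 121 kN.
Block shear governs: 121 kN.

121 kN (block shear governs)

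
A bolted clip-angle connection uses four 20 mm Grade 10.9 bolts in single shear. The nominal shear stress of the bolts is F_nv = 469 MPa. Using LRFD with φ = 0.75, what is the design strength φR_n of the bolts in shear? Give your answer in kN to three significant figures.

442 kN

A_b = π × 20² / 4 = 314.2 mm².
R_n = F_nv · A_b · n · n_s = 469 × 314.2 × 4 × 1 / 1000 = 589.4 kN.
Design strength φR_n = 0.75 × 589.4 = 442 kN.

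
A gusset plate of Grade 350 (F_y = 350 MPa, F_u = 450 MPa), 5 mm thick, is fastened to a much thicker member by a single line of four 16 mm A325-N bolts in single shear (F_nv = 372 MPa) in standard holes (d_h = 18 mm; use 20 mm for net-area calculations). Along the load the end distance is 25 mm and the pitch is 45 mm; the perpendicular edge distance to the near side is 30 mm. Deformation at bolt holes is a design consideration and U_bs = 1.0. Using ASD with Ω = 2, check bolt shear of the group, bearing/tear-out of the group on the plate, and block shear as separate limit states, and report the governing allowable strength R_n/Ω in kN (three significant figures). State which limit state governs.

Bolt shear: A_b = π·16²/4 = 201.1 mm²; R_n = 372 × 201.1 × 4 × 1 / 1000 = 299.2 kN → 299.2 / 2 = 150 kN.
Bearing: edge l_c = 16, r_n = 43.2 kN; interior l_c = 27, r_n = 72.9 kN; R_n = 43.2 + 3·72.9 = 261.9 kN → 131 kN.
Block shear: A_gv = 800, A_nv = 450, A_nt = 100 mm²; R_n = min(0.6F_uA_nv, 0.6F_yA_gv) + U_bs·F_u·A_nt = 166.5 kN → 83.2 kN.
Block shear governs: 83.2 kN.

83.2 kN (block shear governs)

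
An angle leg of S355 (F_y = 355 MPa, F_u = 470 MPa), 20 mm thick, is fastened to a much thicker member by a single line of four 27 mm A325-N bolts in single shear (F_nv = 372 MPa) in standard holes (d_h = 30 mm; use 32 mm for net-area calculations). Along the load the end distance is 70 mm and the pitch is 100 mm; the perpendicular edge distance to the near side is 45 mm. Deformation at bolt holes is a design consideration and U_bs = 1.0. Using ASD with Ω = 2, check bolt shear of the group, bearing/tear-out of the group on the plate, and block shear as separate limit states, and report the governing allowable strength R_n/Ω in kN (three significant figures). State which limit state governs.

Bolt shear: A_b = π·27²/4 = 572.6 mm²; R_n = 372 × 572.6 × 4 × 1 / 1000 = 852 kN → 852 / 2 = 426 kN.
Bearing: edge l_c = 55, r_n = 609.1 kN; interior l_c = 70, r_n = 609.1 kN; R_n = 609.1 + 3·609.1 = 2436 kN → 1220 kN.
Block shear: A_gv = 7400, A_nv = 5160, A_nt = 580 mm²; R_n = min(0.6F_uA_nv, 0.6F_yA_gv) + U_bs·F_u·A_nt = 1728 kN → 864 kN.
Bolt shear governs: 426 kN.

426 kN (bolt shear governs)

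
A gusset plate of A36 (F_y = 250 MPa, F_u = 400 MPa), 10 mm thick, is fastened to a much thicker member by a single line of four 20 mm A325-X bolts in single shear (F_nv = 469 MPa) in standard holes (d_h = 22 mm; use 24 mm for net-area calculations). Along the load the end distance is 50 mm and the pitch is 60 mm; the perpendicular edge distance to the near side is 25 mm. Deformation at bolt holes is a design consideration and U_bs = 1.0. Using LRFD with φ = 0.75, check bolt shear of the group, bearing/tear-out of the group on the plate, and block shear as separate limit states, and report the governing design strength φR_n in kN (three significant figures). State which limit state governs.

298 kN (block shear governs)

Bolt shear: A_b = π·20²/4 = 314.2 mm²; R_n = 469 × 314.2 × 4 × 1 / 1000 = 589.4 kN → 0.75 × 589.4 = 442 kN.
Bearing: edge l_c = 39, r_n = 187.2 kN; interior l_c = 38, r_n = 182.4 kN; R_n = 187.2 + 3·182.4 = 734.4 kN → 551 kN.
Block shear: A_gv = 2300, A_nv = 1460, A_nt = 130 mm²; R_n = min(0.6F_uA_nv, 0.6F_yA_gv) + U_bs·F_u·A_nt = 397 kN → 298 kN.
Block shear governs: 298 kN.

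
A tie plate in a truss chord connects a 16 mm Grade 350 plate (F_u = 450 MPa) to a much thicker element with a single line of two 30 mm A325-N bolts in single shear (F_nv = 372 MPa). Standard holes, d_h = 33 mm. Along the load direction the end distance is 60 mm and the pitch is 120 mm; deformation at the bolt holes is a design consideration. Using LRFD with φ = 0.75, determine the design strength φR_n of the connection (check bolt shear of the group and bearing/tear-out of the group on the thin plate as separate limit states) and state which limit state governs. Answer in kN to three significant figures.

Bolt shear: A_b = π·30²/4 = 706.9 mm²; R_n = 372 × 706.9 × 2 × 1 / 1000 = 525.9 kN → 0.75 × 525.9 = 394 kN.
Bearing (1.2 l_c t F_u ≤ 2.4 d t F_u): upper limit = 2.4·30·16·450 / 1000 = 518.4 kN.
  Edge l_c = 60 − 33/2 = 43.5 → r_n = 375.8 kN; interior l_c = 120 − 33 = 87 → r_n = 518.4 kN.
  R_n,bearing = 1·375.8 + 1·518.4 = 894.2 kN → 0.75 × 894.2 = 671 kN.
Bolt shear governs: 394 kN.

394 kN (bolt shear governs)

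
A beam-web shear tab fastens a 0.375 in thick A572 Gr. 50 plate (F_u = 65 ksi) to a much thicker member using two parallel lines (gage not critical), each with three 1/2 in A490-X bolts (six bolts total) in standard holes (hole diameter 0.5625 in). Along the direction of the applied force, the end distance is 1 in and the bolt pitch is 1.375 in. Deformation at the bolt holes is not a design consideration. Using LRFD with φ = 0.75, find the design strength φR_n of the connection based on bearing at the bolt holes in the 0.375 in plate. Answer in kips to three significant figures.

Per bolt r_n = 1.5 l_c t F_u ≤ 3.0 d t F_u; upper limit = 3.0 × 0.5 × 0.375 × 65 = 36.56 kips.
Edge bolt: l_c = 1 − 0.5625/2 = 0.7188 in → 1.5 × 0.7188 × 0.375 × 65 = 26.28 → r_n = 26.28 kips.
Interior bolts: l_c = 1.375 − 0.5625 = 0.8125 in → 1.5 × 0.8125 × 0.375 × 65 = 29.71 → r_n = 29.71 kips.
R_n = 2 × 26.28 + 4 × 29.71 = 171.4 kips.
Design strength φR_n = 0.75 × 171.4 = 129 kips.

129 kips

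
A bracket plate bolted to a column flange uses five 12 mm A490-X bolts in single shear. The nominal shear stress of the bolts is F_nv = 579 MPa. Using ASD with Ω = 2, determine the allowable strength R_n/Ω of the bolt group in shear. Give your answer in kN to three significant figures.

A_b = π × 12² / 4 = 113.1 mm².
R_n = F_nv · A_b · n · n_s = 579 × 113.1 × 5 × 1 / 1000 = 327.4 kN.
Allowable strength R_n/Ω = 327.4 / 2 = 164 kN.

164 kN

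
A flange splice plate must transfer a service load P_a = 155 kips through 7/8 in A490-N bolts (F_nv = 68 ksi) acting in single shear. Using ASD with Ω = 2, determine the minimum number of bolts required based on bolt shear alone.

A_b = π·0.875²/4 = 0.6013 in².
Per-bolt allowable strength R_n/Ω = 68 × 0.6013 × 1 / 2 = 20.44 kips.
n ≥ 155 / 20.44 = 7.581 → use 8 bolts.

8 bolts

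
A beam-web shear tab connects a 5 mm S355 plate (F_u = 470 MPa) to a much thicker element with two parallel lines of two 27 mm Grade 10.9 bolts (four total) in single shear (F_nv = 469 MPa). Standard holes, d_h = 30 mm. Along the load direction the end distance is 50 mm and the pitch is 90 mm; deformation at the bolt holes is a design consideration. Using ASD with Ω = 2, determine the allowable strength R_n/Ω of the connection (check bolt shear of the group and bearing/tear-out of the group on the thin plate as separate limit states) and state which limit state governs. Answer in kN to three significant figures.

Bolt shear: A_b = π·27²/4 = 572.6 mm²; R_n = 469 × 572.6 × 4 × 1 / 1000 = 1074 kN → 1074 / 2 = 537 kN.
Bearing (1.2 l_c t F_u ≤ 2.4 d t F_u): upper limit = 2.4·27·5·470 / 1000 = 152.3 kN.
  Edge l_c = 50 − 30/2 = 35 → r_n = 98.7 kN; interior l_c = 90 − 30 = 60 → r_n = 152.3 kN.
  R_n,bearing = 2·98.7 + 2·152.3 = 502 kN → 502 / 2 = 251 kN.
Bearing governs: 251 kN.

251 kN (bearing governs)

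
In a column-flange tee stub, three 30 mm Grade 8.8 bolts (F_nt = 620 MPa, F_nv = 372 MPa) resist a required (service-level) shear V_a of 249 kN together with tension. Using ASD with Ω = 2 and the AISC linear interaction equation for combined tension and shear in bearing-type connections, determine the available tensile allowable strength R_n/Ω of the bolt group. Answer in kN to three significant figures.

A_b = π·30²/4 = 706.9 mm²; f_rv = 249 × 1000 / (3 × 706.9) = 117.4 MPa.
F'_nt = 1.3 F_nt − (Ω F_nt / F_nv) f_rv = 1.3·620 − (2·620/372)·117.4 = 414.6 MPa, capped at F_nt → F'_nt = 414.6 MPa.
R_n = F'_nt · A_b · n = 414.6 × 706.9 × 3 / 1000 = 879.2 kN.
Allowable strength R_n/Ω = 879.2 / 2 = 440 kN.

440 kN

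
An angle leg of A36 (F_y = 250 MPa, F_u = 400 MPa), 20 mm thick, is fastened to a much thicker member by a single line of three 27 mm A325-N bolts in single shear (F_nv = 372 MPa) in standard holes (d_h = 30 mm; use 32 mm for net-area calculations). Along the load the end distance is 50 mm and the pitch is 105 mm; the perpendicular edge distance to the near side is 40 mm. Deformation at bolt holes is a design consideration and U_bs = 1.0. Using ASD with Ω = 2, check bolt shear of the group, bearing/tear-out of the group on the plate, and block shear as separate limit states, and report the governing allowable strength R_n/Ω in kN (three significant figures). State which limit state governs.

Bolt shear: A_b = π·27²/4 = 572.6 mm²; R_n = 372 × 572.6 × 3 × 1 / 1000 = 639 kN → 639 / 2 = 319 kN.
Bearing: edge l_c = 35, r_n = 336 kN; interior l_c = 75, r_n = 518.4 kN; R_n = 336 + 2·518.4 = 1373 kN → 686 kN.
Block shear: A_gv = 5200, A_nv = 3600, A_nt = 480 mm²; R_n = min(0.6F_uA_nv, 0.6F_yA_gv) + U_bs·F_u·A_nt = 972 kN → 486 kN.
Bolt shear governs: 319 kN.

319 kN (bolt shear governs)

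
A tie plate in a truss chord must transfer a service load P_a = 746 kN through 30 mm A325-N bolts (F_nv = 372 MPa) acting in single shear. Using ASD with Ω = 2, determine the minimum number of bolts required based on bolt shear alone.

6 bolts

A_b = π·30²/4 = 706.9 mm².
Per-bolt allowable strength R_n/Ω = 372 × 706.9 × 1 / 1000 / 2 = 131.5 kN.
n ≥ 746 / 131.5 = 5.674 → use 6 bolts.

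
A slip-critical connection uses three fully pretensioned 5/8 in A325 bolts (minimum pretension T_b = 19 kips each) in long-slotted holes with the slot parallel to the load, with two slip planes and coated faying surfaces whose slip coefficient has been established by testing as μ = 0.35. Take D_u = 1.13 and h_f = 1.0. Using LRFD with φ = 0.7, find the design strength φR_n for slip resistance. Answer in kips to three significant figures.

31.6 kips

R_n = μ · D_u · h_f · T_b · n_s · n_b = 0.35 × 1.13 × 1.0 × 19 × 2 × 3 = 45.09 kips.
Design strength φR_n = 0.7 × 45.09 = 31.6 kips.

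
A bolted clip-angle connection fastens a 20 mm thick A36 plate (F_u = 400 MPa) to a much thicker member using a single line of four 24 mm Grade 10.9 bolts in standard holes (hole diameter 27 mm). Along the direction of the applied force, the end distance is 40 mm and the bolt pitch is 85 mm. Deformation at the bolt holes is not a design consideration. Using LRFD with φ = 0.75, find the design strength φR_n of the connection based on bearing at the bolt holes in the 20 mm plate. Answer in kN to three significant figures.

1530 kN

Per bolt r_n = 1.5 l_c t F_u ≤ 3.0 d t F_u; upper limit = 3.0 × 24 × 20 × 400 / 1000 = 576 kN.
Edge bolt: l_c = 40 − 27/2 = 26.5 mm → 1.5 × 26.5 × 20 × 400 / 1000 = 318 → r_n = 318 kN.
Interior bolts: l_c = 85 − 27 = 58 mm → 1.5 × 58 × 20 × 400 / 1000 = 696 → r_n = 576 kN.
R_n = 1 × 318 + 3 × 576 = 2046 kN.
Design strength φR_n = 0.75 × 2046 = 1530 kN.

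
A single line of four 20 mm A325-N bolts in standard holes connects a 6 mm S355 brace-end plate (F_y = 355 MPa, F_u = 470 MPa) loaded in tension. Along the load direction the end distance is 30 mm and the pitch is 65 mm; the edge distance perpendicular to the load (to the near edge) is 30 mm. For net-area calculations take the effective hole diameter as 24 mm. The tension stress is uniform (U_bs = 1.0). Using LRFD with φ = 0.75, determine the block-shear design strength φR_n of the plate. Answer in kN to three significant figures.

217 kN

Shear plane L_v = 30 + 3·65 = 225 mm; A_gv = 225 × 6 = 1350 mm².
A_nv = (225 − 3.5·24) × 6 = 846 mm².
A_nt = (30 − 0.5·24) × 6 = 108 mm².
0.6 F_u A_nv = 238.6 kN; 0.6 F_y A_gv = 287.6 kN → shear rupture governs the shear term.
R_n = 238.6 + 1.0 × 470 × 108 / 1000 = 289.3 kN.
Design strength φR_n = 0.75 × 289.3 = 217 kN.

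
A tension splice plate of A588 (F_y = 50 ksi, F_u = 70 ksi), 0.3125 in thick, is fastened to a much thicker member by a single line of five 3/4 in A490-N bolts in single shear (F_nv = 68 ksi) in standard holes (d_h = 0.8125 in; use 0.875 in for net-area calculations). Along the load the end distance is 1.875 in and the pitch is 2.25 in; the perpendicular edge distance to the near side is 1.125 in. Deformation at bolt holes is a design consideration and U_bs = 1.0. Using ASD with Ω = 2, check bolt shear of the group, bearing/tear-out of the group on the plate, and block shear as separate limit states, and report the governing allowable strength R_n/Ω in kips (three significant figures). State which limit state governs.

53 kips (block shear governs)

Bolt shear: A_b = π·0.75²/4 = 0.4418 in²; R_n = 68 × 0.4418 × 5 × 1 = 150.2 kips → 150.2 / 2 = 75.1 kips.
Bearing: edge l_c = 1.469, r_n = 38.55 kips; interior l_c = 1.438, r_n = 37.73 kips; R_n = 38.55 + 4·37.73 = 189.5 kips → 94.7 kips.
Block shear: A_gv = 3.398, A_nv = 2.168, A_nt = 0.2148 in²; R_n = min(0.6F_uA_nv, 0.6F_yA_gv) + U_bs·F_u·A_nt = 106.1 kips → 53 kips.
Block shear governs: 53 kips.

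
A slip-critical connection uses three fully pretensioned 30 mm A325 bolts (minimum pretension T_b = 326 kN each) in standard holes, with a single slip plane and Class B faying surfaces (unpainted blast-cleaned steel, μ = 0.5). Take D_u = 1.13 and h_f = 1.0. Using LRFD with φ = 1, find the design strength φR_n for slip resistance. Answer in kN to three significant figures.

R_n = μ · D_u · h_f · T_b · n_s · n_b = 0.5 × 1.13 × 1.0 × 326 × 1 × 3 = 552.6 kN.
Design strength φR_n = 1 × 552.6 = 553 kN.

553 kN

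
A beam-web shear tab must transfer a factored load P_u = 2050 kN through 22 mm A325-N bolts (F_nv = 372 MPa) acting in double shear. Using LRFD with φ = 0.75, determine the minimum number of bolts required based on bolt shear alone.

10 bolts

A_b = π·22²/4 = 380.1 mm².
Per-bolt design strength φR_n = 0.75 × 372 × 380.1 × 2 / 1000 = 212.1 kN.
n ≥ 2050 / 212.1 = 9.665 → use 10 bolts.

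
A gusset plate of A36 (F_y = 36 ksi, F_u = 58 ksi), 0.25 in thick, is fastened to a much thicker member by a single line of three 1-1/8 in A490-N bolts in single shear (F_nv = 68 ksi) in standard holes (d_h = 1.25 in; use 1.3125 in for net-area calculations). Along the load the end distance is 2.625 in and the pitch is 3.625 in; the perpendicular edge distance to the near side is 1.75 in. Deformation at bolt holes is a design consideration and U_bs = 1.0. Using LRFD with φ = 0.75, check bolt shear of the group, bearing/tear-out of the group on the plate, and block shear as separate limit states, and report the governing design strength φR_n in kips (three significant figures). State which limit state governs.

Bolt shear: A_b = π·1.125²/4 = 0.994 in²; R_n = 68 × 0.994 × 3 × 1 = 202.8 kips → 0.75 × 202.8 = 152 kips.
Bearing: edge l_c = 2, r_n = 34.8 kips; interior l_c = 2.375, r_n = 39.15 kips; R_n = 34.8 + 2·39.15 = 113.1 kips → 84.8 kips.
Block shear: A_gv = 2.469, A_nv = 1.648, A_nt = 0.2734 in²; R_n = min(0.6F_uA_nv, 0.6F_yA_gv) + U_bs·F_u·A_nt = 69.18 kips → 51.9 kips.
Block shear governs: 51.9 kips.

51.9 kips (block shear governs)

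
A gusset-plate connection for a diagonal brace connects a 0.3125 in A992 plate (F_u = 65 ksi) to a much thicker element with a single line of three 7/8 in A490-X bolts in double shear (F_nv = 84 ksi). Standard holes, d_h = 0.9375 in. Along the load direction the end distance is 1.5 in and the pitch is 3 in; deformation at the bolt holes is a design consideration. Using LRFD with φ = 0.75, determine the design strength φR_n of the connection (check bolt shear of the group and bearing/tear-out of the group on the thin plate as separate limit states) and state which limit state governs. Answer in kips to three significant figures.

82.8 kips (bearing governs)

Bolt shear: A_b = π·0.875²/4 = 0.6013 in²; R_n = 84 × 0.6013 × 3 × 2 = 303.1 kips → 0.75 × 303.1 = 227 kips.
Bearing (1.2 l_c t F_u ≤ 2.4 d t F_u): upper limit = 2.4·0.875·0.3125·65 = 42.66 kips.
  Edge l_c = 1.5 − 0.9375/2 = 1.031 → r_n = 25.14 kips; interior l_c = 3 − 0.9375 = 2.062 → r_n = 42.66 kips.
  R_n,bearing = 1·25.14 + 2·42.66 = 110.4 kips → 0.75 × 110.4 = 82.8 kips.
Bearing governs: 82.8 kips.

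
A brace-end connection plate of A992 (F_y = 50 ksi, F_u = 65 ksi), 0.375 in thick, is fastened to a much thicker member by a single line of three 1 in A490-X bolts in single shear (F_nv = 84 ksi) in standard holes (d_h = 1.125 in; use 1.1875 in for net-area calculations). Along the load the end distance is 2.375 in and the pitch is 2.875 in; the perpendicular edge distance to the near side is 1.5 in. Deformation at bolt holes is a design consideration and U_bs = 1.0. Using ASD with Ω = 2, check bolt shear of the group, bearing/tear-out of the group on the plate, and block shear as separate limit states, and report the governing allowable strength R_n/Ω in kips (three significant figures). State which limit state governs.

Bolt shear: A_b = π·1²/4 = 0.7854 in²; R_n = 84 × 0.7854 × 3 × 1 = 197.9 kips → 197.9 / 2 = 99 kips.
Bearing: edge l_c = 1.812, r_n = 53.02 kips; interior l_c = 1.75, r_n = 51.19 kips; R_n = 53.02 + 2·51.19 = 155.4 kips → 77.7 kips.
Block shear: A_gv = 3.047, A_nv = 1.934, A_nt = 0.3398 in²; R_n = min(0.6F_uA_nv, 0.6F_yA_gv) + U_bs·F_u·A_nt = 97.5 kips → 48.8 kips.
Block shear governs: 48.8 kips.

48.8 kips (block shear governs)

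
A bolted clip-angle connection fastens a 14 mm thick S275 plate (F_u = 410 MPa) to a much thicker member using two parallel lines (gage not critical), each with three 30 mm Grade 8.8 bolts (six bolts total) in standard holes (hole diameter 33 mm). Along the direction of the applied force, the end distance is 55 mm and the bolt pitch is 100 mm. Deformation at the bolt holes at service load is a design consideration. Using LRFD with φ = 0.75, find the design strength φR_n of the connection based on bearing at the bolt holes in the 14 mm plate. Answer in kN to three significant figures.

Per bolt r_n = 1.2 l_c t F_u ≤ 2.4 d t F_u; upper limit = 2.4 × 30 × 14 × 410 / 1000 = 413.3 kN.
Edge bolt: l_c = 55 − 33/2 = 38.5 mm → 1.2 × 38.5 × 14 × 410 / 1000 = 265.2 → r_n = 265.2 kN.
Interior bolts: l_c = 100 − 33 = 67 mm → 1.2 × 67 × 14 × 410 / 1000 = 461.5 → r_n = 413.3 kN.
R_n = 2 × 265.2 + 4 × 413.3 = 2183 kN.
Design strength φR_n = 0.75 × 2183 = 1640 kN.

1640 kN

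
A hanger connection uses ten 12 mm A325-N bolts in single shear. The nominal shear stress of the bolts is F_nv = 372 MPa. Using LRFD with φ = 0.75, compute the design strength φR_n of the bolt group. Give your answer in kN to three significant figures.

316 kN

A_b = π × 12² / 4 = 113.1 mm².
R_n = F_nv · A_b · n · n_s = 372 × 113.1 × 10 × 1 / 1000 = 420.7 kN.
Design strength φR_n = 0.75 × 420.7 = 316 kN.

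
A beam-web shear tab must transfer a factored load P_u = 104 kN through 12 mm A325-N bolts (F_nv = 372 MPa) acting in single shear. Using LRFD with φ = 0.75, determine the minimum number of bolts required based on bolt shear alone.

A_b = π·12²/4 = 113.1 mm².
Per-bolt design strength φR_n = 0.75 × 372 × 113.1 × 1 / 1000 = 31.55 kN.
n ≥ 104 / 31.55 = 3.296 → use 4 bolts.

4 bolts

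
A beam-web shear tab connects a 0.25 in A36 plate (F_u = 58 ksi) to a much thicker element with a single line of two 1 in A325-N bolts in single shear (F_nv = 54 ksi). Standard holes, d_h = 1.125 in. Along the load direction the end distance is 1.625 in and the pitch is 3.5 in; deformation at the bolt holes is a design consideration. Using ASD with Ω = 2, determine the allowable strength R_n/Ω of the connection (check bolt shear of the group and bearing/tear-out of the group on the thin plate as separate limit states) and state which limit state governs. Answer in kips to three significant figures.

Bolt shear: A_b = π·1²/4 = 0.7854 in²; R_n = 54 × 0.7854 × 2 × 1 = 84.82 kips → 84.82 / 2 = 42.4 kips.
Bearing (1.2 l_c t F_u ≤ 2.4 d t F_u): upper limit = 2.4·1·0.25·58 = 34.8 kips.
  Edge l_c = 1.625 − 1.125/2 = 1.062 → r_n = 18.49 kips; interior l_c = 3.5 − 1.125 = 2.375 → r_n = 34.8 kips.
  R_n,bearing = 1·18.49 + 1·34.8 = 53.29 kips → 53.29 / 2 = 26.6 kips.
Bearing governs: 26.6 kips.

26.6 kips (bearing governs)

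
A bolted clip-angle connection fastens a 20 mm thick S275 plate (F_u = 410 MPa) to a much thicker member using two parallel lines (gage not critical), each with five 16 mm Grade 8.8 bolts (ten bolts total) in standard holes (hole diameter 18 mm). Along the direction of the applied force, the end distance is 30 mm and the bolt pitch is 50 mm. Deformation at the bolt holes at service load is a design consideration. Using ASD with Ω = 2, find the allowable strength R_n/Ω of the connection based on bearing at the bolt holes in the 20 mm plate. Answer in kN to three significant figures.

1470 kN

Per bolt r_n = 1.2 l_c t F_u ≤ 2.4 d t F_u; upper limit = 2.4 × 16 × 20 × 410 / 1000 = 314.9 kN.
Edge bolt: l_c = 30 − 18/2 = 21 mm → 1.2 × 21 × 20 × 410 / 1000 = 206.6 → r_n = 206.6 kN.
Interior bolts: l_c = 50 − 18 = 32 mm → 1.2 × 32 × 20 × 410 / 1000 = 314.9 → r_n = 314.9 kN.
R_n = 2 × 206.6 + 8 × 314.9 = 2932 kN.
Allowable strength R_n/Ω = 2932 / 2 = 1470 kN.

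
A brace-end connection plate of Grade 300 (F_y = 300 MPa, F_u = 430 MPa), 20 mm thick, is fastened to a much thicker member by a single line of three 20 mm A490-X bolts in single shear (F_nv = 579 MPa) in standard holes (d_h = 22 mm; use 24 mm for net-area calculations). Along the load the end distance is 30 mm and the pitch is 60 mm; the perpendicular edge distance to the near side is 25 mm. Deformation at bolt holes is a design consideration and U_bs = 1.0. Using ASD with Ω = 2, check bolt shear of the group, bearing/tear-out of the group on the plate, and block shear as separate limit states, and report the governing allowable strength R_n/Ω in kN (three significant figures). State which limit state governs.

Bolt shear: A_b = π·20²/4 = 314.2 mm²; R_n = 579 × 314.2 × 3 × 1 / 1000 = 545.7 kN → 545.7 / 2 = 273 kN.
Bearing: edge l_c = 19, r_n = 196.1 kN; interior l_c = 38, r_n = 392.2 kN; R_n = 196.1 + 2·392.2 = 980.4 kN → 490 kN.
Block shear: A_gv = 3000, A_nv = 1800, A_nt = 260 mm²; R_n = min(0.6F_uA_nv, 0.6F_yA_gv) + U_bs·F_u·A_nt = 576.2 kN → 288 kN.
Bolt shear governs: 273 kN.

273 kN (bolt shear governs)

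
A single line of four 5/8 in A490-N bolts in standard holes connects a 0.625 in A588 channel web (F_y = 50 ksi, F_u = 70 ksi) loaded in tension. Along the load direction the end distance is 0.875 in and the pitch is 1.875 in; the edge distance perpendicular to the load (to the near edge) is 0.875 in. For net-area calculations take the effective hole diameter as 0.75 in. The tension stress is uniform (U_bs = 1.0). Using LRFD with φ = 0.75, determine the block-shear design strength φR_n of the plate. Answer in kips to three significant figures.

92.7 kips

Shear plane L_v = 0.875 + 3·1.875 = 6.5 in; A_gv = 6.5 × 0.625 = 4.062 in².
A_nv = (6.5 − 3.5·0.75) × 0.625 = 2.422 in².
A_nt = (0.875 − 0.5·0.75) × 0.625 = 0.3125 in².
0.6 F_u A_nv = 101.7 kips; 0.6 F_y A_gv = 121.9 kips → shear rupture governs the shear term.
R_n = 101.7 + 1.0 × 70 × 0.3125 = 123.6 kips.
Design strength φR_n = 0.75 × 123.6 = 92.7 kips.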